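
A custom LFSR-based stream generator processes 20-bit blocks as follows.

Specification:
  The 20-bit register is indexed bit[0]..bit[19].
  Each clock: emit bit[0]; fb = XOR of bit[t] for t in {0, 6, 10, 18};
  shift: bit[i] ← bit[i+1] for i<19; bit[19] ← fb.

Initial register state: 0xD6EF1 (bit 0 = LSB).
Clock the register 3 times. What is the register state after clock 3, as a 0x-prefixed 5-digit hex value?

reg_0 = 0xD6EF1
clock 1: out=1, reg = 0x6B778
clock 2: out=0, reg = 0xB5BBC
clock 3: out=0, reg = 0x5ADDE

0x5ADDE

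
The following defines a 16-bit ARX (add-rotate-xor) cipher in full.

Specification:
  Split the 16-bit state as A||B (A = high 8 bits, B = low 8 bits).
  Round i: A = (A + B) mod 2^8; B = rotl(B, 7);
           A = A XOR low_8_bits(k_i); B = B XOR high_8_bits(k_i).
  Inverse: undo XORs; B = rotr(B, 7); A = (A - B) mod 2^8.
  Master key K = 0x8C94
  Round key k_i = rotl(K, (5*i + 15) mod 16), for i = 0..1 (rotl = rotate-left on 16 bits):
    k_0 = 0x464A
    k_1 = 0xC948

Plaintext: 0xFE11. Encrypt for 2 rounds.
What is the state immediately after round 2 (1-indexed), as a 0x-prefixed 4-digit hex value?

s_0 = plaintext = 0xFE11
s_1 = Round(s_0, k_0) = 0x45CE
s_2 = Round(s_1, k_1) = 0x5BAE

0x5BAE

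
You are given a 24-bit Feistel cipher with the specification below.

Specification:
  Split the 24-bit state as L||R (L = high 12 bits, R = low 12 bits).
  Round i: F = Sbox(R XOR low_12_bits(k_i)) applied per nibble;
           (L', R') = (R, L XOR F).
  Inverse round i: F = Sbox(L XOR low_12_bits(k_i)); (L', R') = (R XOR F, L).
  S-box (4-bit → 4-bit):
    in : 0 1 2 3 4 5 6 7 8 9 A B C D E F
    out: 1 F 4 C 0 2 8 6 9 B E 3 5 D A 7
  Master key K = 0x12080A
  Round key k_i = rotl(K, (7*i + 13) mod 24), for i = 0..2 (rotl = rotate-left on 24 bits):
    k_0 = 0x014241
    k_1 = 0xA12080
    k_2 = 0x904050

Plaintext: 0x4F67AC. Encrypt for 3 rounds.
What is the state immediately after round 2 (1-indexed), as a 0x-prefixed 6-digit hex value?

0x65BF7F

s_0 = plaintext = 0x4F67AC
s_1 = Round(s_0, k_0) = 0x7AC65B
s_2 = Round(s_1, k_1) = 0x65BF7F
s_3 = Round(s_2, k_2) = 0xF7F11C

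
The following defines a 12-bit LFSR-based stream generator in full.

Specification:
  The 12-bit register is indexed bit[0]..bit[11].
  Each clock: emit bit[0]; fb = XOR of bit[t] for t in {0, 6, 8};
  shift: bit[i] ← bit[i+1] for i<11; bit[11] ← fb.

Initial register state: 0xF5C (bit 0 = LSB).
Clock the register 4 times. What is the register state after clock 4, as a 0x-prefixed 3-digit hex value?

0xEF5

reg_0 = 0xF5C
clock 1: out=0, reg = 0x7AE
clock 2: out=0, reg = 0xBD7
clock 3: out=1, reg = 0xDEB
clock 4: out=1, reg = 0xEF5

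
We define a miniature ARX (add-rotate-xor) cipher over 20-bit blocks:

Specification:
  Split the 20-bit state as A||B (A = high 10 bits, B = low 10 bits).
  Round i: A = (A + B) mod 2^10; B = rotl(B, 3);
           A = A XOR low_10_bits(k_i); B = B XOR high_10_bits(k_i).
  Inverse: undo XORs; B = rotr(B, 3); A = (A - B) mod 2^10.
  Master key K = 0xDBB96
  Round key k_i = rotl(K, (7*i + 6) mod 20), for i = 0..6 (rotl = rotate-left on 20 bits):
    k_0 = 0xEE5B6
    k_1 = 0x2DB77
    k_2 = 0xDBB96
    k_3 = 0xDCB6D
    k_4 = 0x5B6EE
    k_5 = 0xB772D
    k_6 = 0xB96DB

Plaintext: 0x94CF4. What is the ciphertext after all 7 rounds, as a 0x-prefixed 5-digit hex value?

s_0 = plaintext = 0x94CF4
s_1 = Round(s_0, k_0) = 0xBC418
s_2 = Round(s_1, k_1) = 0x1F876
s_3 = Round(s_2, k_2) = 0xD88DE
s_4 = Round(s_3, k_3) = 0xCB583
s_5 = Round(s_4, k_4) = 0x97976
s_6 = Round(s_5, k_5) = 0x3E56F
s_7 = Round(s_6, k_6) = 0x2CD9F

0x2CD9F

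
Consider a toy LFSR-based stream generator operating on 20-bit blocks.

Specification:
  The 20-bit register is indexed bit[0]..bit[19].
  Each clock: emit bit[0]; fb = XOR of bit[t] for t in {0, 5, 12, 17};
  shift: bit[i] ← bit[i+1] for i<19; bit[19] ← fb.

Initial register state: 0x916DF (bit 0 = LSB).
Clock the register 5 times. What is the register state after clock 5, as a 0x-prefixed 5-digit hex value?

reg_0 = 0x916DF
clock 1: out=1, reg = 0x48B6F
clock 2: out=1, reg = 0x245B7
clock 3: out=1, reg = 0x922DB
clock 4: out=1, reg = 0xC916D
clock 5: out=1, reg = 0xE48B6

0xE48B6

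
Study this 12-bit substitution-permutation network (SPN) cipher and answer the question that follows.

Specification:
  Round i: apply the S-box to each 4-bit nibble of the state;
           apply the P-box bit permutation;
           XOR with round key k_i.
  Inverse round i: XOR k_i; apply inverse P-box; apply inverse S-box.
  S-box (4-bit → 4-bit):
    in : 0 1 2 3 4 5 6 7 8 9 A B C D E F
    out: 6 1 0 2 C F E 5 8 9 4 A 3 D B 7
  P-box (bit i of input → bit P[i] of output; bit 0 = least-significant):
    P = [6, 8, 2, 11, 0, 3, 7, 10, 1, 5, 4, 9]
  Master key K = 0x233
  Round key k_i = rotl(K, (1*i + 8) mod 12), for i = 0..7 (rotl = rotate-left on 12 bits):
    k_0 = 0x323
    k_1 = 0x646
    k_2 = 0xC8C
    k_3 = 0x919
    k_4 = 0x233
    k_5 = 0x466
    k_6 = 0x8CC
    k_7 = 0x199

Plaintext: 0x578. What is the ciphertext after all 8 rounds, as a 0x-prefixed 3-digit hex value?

s_0 = plaintext = 0x578
s_1 = Round(s_0, k_0) = 0x990
s_2 = Round(s_1, k_1) = 0x141
s_3 = Round(s_2, k_2) = 0x84E
s_4 = Round(s_3, k_3) = 0x6D9
s_5 = Round(s_4, k_4) = 0xCC2
s_6 = Round(s_5, k_5) = 0x44D
s_7 = Round(s_6, k_6) = 0x618
s_8 = Round(s_7, k_7) = 0xBA8

0xBA8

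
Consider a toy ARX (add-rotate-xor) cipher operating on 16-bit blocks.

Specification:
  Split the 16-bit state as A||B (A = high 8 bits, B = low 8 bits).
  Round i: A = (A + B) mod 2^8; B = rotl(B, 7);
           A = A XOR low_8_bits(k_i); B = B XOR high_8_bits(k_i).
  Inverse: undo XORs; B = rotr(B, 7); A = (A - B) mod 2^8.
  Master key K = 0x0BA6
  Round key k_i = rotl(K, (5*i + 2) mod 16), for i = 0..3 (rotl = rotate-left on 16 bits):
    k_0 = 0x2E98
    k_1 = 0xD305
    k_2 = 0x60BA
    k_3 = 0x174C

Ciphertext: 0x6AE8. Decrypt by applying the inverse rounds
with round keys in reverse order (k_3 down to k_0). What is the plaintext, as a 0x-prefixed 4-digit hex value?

s_0 = ciphertext = 0x6AE8
s_1 = InvRound(s_0, k_3) = 0x27FF
s_2 = InvRound(s_1, k_2) = 0x5E3F
s_3 = InvRound(s_2, k_1) = 0x82D9
s_4 = InvRound(s_3, k_0) = 0x2BEF

0x2BEF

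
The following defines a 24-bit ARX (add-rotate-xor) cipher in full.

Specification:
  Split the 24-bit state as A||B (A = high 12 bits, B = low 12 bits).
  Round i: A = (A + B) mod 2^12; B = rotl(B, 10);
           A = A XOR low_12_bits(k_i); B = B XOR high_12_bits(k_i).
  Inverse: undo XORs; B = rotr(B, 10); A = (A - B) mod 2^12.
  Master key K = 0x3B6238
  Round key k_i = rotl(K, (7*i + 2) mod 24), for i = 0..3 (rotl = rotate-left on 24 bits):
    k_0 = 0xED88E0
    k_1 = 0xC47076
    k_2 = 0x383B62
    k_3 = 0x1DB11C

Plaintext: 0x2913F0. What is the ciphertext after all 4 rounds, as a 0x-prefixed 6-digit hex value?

s_0 = plaintext = 0x2913F0
s_1 = Round(s_0, k_0) = 0xE61E24
s_2 = Round(s_1, k_1) = 0xCF3FCE
s_3 = Round(s_2, k_2) = 0x7A3870
s_4 = Round(s_3, k_3) = 0x10F3C7

0x10F3C7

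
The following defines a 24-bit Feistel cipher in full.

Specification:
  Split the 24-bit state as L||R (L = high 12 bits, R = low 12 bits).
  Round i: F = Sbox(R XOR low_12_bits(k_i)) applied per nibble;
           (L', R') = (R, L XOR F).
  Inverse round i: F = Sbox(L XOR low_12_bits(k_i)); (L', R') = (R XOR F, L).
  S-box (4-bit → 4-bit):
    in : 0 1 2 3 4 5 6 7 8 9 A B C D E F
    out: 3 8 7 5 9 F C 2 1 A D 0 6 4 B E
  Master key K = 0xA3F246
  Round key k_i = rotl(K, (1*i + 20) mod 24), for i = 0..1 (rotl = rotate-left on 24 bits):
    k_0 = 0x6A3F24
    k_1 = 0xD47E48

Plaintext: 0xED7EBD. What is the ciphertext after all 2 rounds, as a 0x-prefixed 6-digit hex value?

s_0 = plaintext = 0xED7EBD
s_1 = Round(s_0, k_0) = 0xEBD67D
s_2 = Round(s_1, k_1) = 0x67DFE2

0x67DFE2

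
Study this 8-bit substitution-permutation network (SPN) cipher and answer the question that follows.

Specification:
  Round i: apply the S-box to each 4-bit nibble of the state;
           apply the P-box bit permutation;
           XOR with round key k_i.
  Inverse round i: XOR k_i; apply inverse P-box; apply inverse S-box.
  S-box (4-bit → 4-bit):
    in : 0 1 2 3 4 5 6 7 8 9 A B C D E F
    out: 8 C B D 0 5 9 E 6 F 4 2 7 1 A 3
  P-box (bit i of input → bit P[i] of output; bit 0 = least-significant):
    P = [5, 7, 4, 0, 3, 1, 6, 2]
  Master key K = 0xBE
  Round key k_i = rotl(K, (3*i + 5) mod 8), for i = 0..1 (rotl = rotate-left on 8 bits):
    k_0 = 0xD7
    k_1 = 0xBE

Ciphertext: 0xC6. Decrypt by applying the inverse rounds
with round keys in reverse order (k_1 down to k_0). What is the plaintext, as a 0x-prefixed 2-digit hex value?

s_0 = ciphertext = 0xC6
s_1 = InvRound(s_0, k_1) = 0x55
s_2 = InvRound(s_1, k_0) = 0xBB

0xBB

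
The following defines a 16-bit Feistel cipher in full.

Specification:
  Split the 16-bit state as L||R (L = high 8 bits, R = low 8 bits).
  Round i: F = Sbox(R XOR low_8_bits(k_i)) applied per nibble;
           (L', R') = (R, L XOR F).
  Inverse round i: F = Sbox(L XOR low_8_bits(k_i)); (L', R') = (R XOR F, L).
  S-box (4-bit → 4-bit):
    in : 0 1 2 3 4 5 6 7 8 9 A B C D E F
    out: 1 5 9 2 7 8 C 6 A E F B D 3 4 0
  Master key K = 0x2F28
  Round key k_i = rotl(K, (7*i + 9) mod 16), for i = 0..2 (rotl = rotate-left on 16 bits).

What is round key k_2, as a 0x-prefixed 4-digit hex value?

K = 0x2F28
k_0 = rotl(K, (7*0+9) mod 16) = rotl(K, 9) = 0x505E
k_1 = rotl(K, (7*1+9) mod 16) = rotl(K, 0) = 0x2F28
k_2 = rotl(K, (7*2+9) mod 16) = rotl(K, 7) = 0x9417

0x9417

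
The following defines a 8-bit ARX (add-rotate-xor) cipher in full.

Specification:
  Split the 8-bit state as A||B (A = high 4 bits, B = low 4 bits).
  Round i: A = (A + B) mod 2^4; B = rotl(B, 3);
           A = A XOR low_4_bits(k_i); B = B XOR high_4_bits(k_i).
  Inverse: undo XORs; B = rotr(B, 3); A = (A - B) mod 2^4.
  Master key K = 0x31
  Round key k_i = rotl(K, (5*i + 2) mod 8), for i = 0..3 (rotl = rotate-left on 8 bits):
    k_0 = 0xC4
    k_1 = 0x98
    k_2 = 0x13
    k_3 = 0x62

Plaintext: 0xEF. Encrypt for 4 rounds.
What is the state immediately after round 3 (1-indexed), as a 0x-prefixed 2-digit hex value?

s_0 = plaintext = 0xEF
s_1 = Round(s_0, k_0) = 0x93
s_2 = Round(s_1, k_1) = 0x40
s_3 = Round(s_2, k_2) = 0x71
s_4 = Round(s_3, k_3) = 0xAE

0x71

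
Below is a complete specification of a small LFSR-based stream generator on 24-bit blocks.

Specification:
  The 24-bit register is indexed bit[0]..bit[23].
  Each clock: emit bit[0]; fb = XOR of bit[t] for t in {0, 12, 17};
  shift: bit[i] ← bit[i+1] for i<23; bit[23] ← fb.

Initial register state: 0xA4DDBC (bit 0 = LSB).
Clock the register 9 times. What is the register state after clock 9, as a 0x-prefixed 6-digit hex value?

0x11D26E

reg_0 = 0xA4DDBC
clock 1: out=0, reg = 0xD26EDE
clock 2: out=0, reg = 0xE9376F
clock 3: out=1, reg = 0x749BB7
clock 4: out=1, reg = 0x3A4DDB
clock 5: out=1, reg = 0x1D26ED
clock 6: out=1, reg = 0x8E9376
clock 7: out=0, reg = 0x4749BB
clock 8: out=1, reg = 0x23A4DD
clock 9: out=1, reg = 0x11D26E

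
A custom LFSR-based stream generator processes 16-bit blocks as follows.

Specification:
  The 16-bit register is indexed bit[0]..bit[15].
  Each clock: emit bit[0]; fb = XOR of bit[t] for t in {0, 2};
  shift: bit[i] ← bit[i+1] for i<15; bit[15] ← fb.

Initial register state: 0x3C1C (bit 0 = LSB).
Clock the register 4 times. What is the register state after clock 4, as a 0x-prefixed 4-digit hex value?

0xB3C1

reg_0 = 0x3C1C
clock 1: out=0, reg = 0x9E0E
clock 2: out=0, reg = 0xCF07
clock 3: out=1, reg = 0x6783
clock 4: out=1, reg = 0xB3C1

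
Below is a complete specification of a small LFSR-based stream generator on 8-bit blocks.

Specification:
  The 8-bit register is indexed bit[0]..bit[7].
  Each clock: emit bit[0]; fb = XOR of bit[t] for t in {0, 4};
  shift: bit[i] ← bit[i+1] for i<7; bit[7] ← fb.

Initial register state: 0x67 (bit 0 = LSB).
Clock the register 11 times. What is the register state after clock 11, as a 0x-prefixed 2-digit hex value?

reg_0 = 0x67
clock 1: out=1, reg = 0xB3
clock 2: out=1, reg = 0x59
clock 3: out=1, reg = 0x2C
clock 4: out=0, reg = 0x16
clock 5: out=0, reg = 0x8B
clock 6: out=1, reg = 0xC5
clock 7: out=1, reg = 0xE2
clock 8: out=0, reg = 0x71
clock 9: out=1, reg = 0x38
clock 10: out=0, reg = 0x9C
clock 11: out=0, reg = 0xCE

0xCE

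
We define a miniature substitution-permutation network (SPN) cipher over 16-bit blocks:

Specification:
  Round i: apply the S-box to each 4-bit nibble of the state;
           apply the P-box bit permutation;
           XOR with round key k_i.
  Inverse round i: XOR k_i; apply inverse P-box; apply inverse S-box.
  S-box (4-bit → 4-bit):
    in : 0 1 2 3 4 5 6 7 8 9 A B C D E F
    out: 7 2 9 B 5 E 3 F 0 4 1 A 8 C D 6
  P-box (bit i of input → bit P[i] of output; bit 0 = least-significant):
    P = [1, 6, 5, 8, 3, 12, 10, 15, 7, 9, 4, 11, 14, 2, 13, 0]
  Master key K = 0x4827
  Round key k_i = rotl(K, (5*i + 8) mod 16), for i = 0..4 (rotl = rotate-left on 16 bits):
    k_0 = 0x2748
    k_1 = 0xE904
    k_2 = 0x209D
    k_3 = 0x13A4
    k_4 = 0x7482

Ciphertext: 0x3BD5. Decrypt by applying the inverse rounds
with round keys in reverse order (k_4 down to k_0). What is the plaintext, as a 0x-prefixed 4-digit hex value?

s_0 = ciphertext = 0x3BD5
s_1 = InvRound(s_0, k_4) = 0x3593
s_2 = InvRound(s_1, k_3) = 0x5F94
s_3 = InvRound(s_2, k_2) = 0xEB0C
s_4 = InvRound(s_3, k_1) = 0x81A8
s_5 = InvRound(s_4, k_0) = 0x96DF

0x96DF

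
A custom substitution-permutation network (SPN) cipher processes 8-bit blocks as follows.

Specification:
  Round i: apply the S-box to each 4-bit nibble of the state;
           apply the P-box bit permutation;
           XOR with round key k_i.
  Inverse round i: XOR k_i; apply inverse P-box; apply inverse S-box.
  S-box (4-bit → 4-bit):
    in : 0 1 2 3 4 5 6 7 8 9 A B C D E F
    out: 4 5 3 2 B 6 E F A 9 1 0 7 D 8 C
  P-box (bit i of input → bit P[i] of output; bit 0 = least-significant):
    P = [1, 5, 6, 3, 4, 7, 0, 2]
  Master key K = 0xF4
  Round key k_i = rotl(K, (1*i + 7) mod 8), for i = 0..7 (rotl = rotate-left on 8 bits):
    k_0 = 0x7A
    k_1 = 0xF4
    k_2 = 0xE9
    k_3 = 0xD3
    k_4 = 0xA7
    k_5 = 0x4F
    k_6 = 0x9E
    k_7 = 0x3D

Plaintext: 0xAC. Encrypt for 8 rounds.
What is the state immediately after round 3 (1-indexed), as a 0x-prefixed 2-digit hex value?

0xB6

s_0 = plaintext = 0xAC
s_1 = Round(s_0, k_0) = 0x08
s_2 = Round(s_1, k_1) = 0xDD
s_3 = Round(s_2, k_2) = 0xB6
s_4 = Round(s_3, k_3) = 0xBB
s_5 = Round(s_4, k_4) = 0xA7
s_6 = Round(s_5, k_5) = 0x35
s_7 = Round(s_6, k_6) = 0x7E
s_8 = Round(s_7, k_7) = 0xA0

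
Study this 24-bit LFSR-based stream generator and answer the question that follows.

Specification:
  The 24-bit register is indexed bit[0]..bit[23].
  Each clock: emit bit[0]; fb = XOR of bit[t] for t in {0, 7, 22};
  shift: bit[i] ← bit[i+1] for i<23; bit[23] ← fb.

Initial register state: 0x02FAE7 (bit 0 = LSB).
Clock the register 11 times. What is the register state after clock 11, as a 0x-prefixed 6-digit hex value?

reg_0 = 0x02FAE7
clock 1: out=1, reg = 0x017D73
clock 2: out=1, reg = 0x80BEB9
clock 3: out=1, reg = 0x405F5C
clock 4: out=0, reg = 0xA02FAE
clock 5: out=0, reg = 0xD017D7
clock 6: out=1, reg = 0xE80BEB
clock 7: out=1, reg = 0xF405F5
clock 8: out=1, reg = 0xFA02FA
clock 9: out=0, reg = 0x7D017D
clock 10: out=1, reg = 0x3E80BE
clock 11: out=0, reg = 0x9F405F

0x9F405F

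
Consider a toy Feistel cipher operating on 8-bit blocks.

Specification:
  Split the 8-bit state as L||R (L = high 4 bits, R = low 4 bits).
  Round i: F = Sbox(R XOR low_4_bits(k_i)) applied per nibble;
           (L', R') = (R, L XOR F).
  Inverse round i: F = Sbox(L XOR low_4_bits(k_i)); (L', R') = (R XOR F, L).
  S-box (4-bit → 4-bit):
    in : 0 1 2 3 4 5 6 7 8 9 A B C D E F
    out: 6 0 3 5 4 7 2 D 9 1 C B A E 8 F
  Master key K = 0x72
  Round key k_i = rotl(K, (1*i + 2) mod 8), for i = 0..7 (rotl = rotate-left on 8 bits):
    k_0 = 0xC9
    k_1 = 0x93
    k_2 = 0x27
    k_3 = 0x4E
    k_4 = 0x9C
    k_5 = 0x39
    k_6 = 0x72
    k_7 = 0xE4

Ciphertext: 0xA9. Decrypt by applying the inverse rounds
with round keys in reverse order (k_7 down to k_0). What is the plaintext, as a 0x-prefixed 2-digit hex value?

0xFA

s_0 = ciphertext = 0xA9
s_1 = InvRound(s_0, k_7) = 0x1A
s_2 = InvRound(s_1, k_6) = 0xF1
s_3 = InvRound(s_2, k_5) = 0x3F
s_4 = InvRound(s_3, k_4) = 0x03
s_5 = InvRound(s_4, k_3) = 0xB0
s_6 = InvRound(s_5, k_2) = 0xAB
s_7 = InvRound(s_6, k_1) = 0xAA
s_8 = InvRound(s_7, k_0) = 0xFA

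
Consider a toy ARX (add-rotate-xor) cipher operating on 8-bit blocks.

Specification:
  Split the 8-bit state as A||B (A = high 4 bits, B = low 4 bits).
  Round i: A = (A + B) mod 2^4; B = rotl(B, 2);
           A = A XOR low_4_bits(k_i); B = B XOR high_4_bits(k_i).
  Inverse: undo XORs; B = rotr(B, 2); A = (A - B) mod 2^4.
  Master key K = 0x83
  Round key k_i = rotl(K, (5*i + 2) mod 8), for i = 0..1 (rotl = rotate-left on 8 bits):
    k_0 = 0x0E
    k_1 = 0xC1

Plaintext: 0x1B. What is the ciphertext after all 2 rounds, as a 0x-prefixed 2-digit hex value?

s_0 = plaintext = 0x1B
s_1 = Round(s_0, k_0) = 0x2E
s_2 = Round(s_1, k_1) = 0x17

0x17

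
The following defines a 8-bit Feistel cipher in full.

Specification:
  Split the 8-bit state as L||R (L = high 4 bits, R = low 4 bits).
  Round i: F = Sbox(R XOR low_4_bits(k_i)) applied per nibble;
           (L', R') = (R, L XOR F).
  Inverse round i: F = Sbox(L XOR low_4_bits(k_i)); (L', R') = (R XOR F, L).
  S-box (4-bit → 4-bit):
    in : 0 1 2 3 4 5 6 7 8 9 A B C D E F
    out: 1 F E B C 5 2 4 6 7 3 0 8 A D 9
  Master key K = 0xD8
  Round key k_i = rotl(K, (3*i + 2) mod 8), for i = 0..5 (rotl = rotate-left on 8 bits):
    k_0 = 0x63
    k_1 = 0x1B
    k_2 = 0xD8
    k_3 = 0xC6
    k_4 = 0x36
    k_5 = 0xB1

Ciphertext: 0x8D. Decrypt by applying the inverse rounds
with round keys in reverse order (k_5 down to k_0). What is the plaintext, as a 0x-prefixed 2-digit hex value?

0x7B

s_0 = ciphertext = 0x8D
s_1 = InvRound(s_0, k_5) = 0xA8
s_2 = InvRound(s_1, k_4) = 0x0A
s_3 = InvRound(s_2, k_3) = 0x80
s_4 = InvRound(s_3, k_2) = 0x18
s_5 = InvRound(s_4, k_1) = 0xB1
s_6 = InvRound(s_5, k_0) = 0x7B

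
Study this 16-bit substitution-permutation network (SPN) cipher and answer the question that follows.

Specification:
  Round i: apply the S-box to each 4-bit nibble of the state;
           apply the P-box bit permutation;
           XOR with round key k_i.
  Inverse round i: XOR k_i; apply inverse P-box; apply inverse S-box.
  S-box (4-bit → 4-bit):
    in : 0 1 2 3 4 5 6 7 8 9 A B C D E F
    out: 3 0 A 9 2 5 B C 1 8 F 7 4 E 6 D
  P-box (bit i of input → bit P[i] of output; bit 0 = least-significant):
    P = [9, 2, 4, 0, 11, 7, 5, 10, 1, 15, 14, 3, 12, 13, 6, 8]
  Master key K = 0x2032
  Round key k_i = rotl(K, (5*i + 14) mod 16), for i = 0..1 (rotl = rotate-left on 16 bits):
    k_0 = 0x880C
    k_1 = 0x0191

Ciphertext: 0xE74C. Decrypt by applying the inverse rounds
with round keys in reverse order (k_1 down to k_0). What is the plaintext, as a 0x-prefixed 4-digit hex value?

0x2574

s_0 = ciphertext = 0xE74C
s_1 = InvRound(s_0, k_1) = 0xED2A
s_2 = InvRound(s_1, k_0) = 0x2574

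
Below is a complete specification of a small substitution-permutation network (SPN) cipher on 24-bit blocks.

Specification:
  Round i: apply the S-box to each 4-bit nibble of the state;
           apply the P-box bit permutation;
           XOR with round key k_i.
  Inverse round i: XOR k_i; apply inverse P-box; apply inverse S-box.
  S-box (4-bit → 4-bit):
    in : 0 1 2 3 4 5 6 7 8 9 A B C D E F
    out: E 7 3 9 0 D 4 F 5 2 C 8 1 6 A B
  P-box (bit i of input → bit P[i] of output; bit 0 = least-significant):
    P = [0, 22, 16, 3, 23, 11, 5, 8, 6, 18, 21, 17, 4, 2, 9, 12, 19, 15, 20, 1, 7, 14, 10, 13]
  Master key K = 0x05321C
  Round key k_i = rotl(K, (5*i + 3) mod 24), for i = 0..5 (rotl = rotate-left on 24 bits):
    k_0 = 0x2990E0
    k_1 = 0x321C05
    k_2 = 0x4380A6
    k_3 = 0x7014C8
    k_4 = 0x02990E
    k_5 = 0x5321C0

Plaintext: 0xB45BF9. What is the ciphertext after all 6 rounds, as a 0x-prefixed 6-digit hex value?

s_0 = plaintext = 0xB45BF9
s_1 = Round(s_0, k_0) = 0xEBABF0
s_2 = Round(s_1, k_1) = 0xF1670F
s_3 = Round(s_2, k_2) = 0x3D6B4F
s_4 = Round(s_3, k_3) = 0x22B641
s_5 = Round(s_4, k_4) = 0x6B498F
s_6 = Round(s_5, k_5) = 0x9725EB

0x9725EB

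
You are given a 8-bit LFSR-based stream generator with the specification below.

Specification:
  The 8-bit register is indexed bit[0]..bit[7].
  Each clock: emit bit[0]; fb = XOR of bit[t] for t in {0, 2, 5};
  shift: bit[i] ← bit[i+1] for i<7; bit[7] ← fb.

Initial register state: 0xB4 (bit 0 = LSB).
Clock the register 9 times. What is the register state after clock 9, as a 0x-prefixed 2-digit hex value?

0x3E

reg_0 = 0xB4
clock 1: out=0, reg = 0x5A
clock 2: out=0, reg = 0x2D
clock 3: out=1, reg = 0x96
clock 4: out=0, reg = 0xCB
clock 5: out=1, reg = 0xE5
clock 6: out=1, reg = 0xF2
clock 7: out=0, reg = 0xF9
clock 8: out=1, reg = 0x7C
clock 9: out=0, reg = 0x3E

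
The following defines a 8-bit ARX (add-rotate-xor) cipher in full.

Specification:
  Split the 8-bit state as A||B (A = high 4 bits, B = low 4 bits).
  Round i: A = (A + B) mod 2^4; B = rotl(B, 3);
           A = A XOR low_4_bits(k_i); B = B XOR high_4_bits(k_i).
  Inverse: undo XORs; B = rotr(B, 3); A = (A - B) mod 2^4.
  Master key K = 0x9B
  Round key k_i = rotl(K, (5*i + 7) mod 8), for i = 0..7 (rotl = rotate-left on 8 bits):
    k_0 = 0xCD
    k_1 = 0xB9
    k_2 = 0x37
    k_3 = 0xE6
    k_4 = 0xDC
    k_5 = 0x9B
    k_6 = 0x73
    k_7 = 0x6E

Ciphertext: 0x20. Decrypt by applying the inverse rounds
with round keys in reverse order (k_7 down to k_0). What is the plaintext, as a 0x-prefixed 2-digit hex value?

s_0 = ciphertext = 0x20
s_1 = InvRound(s_0, k_7) = 0x0C
s_2 = InvRound(s_1, k_6) = 0xC7
s_3 = InvRound(s_2, k_5) = 0xAD
s_4 = InvRound(s_3, k_4) = 0x60
s_5 = InvRound(s_4, k_3) = 0x3D
s_6 = InvRound(s_5, k_2) = 0x7D
s_7 = InvRound(s_6, k_1) = 0x2C
s_8 = InvRound(s_7, k_0) = 0xF0

0xF0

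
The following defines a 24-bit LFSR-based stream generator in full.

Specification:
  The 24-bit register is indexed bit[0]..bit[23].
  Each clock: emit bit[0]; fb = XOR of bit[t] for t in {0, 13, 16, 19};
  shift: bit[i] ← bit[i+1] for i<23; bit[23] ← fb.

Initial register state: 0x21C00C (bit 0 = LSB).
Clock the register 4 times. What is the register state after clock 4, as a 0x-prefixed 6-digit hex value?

reg_0 = 0x21C00C
clock 1: out=0, reg = 0x90E006
clock 2: out=0, reg = 0xC87003
clock 3: out=1, reg = 0xE43801
clock 4: out=1, reg = 0x721C00

0x721C00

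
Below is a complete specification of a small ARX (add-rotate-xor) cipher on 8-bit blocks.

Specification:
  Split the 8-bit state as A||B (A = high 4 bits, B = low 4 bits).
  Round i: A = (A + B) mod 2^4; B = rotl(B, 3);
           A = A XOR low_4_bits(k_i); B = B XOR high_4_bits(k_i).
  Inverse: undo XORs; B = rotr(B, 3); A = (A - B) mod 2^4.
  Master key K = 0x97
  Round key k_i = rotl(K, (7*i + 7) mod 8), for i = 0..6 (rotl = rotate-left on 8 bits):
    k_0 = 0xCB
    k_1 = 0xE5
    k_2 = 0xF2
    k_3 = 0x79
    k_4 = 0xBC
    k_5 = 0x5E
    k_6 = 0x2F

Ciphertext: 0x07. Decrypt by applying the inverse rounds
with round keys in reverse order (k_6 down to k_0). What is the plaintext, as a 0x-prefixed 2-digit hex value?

s_0 = ciphertext = 0x07
s_1 = InvRound(s_0, k_6) = 0x5A
s_2 = InvRound(s_1, k_5) = 0xCF
s_3 = InvRound(s_2, k_4) = 0x88
s_4 = InvRound(s_3, k_3) = 0x2F
s_5 = InvRound(s_4, k_2) = 0x00
s_6 = InvRound(s_5, k_1) = 0x8D
s_7 = InvRound(s_6, k_0) = 0x12

0x12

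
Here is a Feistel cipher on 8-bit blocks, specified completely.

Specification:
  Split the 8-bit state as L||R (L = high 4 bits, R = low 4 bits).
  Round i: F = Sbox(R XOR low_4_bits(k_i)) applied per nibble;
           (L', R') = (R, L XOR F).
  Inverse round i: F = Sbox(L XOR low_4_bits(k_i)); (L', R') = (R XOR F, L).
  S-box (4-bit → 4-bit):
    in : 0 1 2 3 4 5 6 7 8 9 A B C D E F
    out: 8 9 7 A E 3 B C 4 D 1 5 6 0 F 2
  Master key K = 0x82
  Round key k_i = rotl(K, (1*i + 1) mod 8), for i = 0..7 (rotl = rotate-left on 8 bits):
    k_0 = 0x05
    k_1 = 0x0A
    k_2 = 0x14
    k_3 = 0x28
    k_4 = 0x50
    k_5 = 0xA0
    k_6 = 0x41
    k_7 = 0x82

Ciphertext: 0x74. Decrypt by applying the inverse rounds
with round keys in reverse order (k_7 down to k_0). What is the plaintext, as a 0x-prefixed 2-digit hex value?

s_0 = ciphertext = 0x74
s_1 = InvRound(s_0, k_7) = 0x77
s_2 = InvRound(s_1, k_6) = 0xC7
s_3 = InvRound(s_2, k_5) = 0x1C
s_4 = InvRound(s_3, k_4) = 0x51
s_5 = InvRound(s_4, k_3) = 0x15
s_6 = InvRound(s_5, k_2) = 0x61
s_7 = InvRound(s_6, k_1) = 0x76
s_8 = InvRound(s_7, k_0) = 0x17

0x17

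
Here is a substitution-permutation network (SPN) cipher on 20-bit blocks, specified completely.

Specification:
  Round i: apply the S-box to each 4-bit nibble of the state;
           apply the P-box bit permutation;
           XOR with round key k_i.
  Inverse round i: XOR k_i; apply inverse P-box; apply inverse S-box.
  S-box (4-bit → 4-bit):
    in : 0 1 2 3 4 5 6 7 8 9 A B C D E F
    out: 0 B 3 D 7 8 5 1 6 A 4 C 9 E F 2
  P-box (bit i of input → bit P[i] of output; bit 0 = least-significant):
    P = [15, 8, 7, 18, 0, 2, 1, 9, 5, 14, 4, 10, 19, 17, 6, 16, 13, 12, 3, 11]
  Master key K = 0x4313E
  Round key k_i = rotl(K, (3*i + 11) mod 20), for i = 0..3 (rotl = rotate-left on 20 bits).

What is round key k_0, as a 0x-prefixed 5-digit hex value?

K = 0x4313E
k_0 = rotl(K, (3*0+11) mod 20) = rotl(K, 11) = 0x9F218

0x9F218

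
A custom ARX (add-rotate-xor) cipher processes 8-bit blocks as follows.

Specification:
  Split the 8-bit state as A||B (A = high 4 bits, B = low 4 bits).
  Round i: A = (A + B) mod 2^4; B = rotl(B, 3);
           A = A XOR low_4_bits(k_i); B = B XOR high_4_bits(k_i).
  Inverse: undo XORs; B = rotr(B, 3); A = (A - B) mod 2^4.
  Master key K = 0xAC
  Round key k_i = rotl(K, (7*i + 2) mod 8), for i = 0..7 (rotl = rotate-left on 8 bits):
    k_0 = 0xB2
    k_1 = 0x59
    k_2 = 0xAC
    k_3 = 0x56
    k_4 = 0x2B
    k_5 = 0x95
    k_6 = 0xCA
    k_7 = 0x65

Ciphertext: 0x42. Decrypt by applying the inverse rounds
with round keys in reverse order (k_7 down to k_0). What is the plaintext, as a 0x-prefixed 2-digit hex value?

s_0 = ciphertext = 0x42
s_1 = InvRound(s_0, k_7) = 0x98
s_2 = InvRound(s_1, k_6) = 0xB8
s_3 = InvRound(s_2, k_5) = 0xC2
s_4 = InvRound(s_3, k_4) = 0x70
s_5 = InvRound(s_4, k_3) = 0x7A
s_6 = InvRound(s_5, k_2) = 0xB0
s_7 = InvRound(s_6, k_1) = 0x8A
s_8 = InvRound(s_7, k_0) = 0x82

0x82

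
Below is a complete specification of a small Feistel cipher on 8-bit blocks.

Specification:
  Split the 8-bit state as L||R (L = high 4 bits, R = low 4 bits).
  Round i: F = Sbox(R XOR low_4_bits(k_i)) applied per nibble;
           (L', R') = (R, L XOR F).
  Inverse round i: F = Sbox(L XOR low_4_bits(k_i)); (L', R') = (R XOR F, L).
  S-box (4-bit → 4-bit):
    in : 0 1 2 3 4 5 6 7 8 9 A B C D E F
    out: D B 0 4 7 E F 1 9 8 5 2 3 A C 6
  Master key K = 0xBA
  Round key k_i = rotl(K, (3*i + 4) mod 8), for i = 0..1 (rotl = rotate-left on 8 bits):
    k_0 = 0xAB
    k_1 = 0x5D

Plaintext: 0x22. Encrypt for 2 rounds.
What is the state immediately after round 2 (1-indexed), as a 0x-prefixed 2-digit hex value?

0xA3

s_0 = plaintext = 0x22
s_1 = Round(s_0, k_0) = 0x2A
s_2 = Round(s_1, k_1) = 0xA3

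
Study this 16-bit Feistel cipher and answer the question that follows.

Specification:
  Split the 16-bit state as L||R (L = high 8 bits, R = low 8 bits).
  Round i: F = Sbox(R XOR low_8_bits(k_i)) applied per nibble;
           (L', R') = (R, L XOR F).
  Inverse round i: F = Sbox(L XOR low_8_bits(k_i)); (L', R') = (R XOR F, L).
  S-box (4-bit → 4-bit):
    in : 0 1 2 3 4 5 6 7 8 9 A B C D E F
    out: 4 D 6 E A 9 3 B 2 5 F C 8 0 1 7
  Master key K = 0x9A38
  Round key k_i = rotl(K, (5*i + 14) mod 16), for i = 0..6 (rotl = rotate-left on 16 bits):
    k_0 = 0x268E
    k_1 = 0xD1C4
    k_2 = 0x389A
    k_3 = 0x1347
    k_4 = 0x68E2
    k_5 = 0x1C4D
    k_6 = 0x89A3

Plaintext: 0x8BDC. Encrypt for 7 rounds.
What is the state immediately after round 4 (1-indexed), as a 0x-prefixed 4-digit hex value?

s_0 = plaintext = 0x8BDC
s_1 = Round(s_0, k_0) = 0xDC1D
s_2 = Round(s_1, k_1) = 0x1DD9
s_3 = Round(s_2, k_2) = 0xD9B3
s_4 = Round(s_3, k_3) = 0xB3A3
s_5 = Round(s_4, k_4) = 0xA31E
s_6 = Round(s_5, k_5) = 0x1E3D
s_7 = Round(s_6, k_6) = 0x3D4F

0xB3A3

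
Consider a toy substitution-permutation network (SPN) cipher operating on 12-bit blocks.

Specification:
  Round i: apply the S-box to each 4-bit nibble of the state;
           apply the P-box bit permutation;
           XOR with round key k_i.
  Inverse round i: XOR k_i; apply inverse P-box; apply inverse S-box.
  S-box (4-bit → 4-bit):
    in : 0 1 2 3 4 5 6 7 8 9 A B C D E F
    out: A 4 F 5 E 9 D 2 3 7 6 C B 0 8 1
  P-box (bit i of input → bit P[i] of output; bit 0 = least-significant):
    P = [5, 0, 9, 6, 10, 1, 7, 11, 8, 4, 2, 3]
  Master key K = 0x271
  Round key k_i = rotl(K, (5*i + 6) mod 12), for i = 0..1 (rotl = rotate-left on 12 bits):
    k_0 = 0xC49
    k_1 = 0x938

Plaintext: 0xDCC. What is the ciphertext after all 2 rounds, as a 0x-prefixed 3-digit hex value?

s_0 = plaintext = 0xDCC
s_1 = Round(s_0, k_0) = 0x02A
s_2 = Round(s_1, k_1) = 0x7A3

0x7A3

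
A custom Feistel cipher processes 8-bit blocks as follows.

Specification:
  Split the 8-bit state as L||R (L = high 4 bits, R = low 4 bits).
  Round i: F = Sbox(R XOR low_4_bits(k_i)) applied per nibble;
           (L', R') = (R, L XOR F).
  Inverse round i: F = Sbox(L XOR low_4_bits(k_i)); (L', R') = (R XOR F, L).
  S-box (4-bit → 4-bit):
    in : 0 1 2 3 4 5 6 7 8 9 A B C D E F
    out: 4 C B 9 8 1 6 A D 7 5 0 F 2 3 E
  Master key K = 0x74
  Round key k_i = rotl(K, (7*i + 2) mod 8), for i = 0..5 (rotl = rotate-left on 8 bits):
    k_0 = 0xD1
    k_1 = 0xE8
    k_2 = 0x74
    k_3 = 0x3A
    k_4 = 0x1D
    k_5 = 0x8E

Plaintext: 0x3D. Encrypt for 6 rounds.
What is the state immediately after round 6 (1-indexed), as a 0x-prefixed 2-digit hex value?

s_0 = plaintext = 0x3D
s_1 = Round(s_0, k_0) = 0xDC
s_2 = Round(s_1, k_1) = 0xC5
s_3 = Round(s_2, k_2) = 0x50
s_4 = Round(s_3, k_3) = 0x00
s_5 = Round(s_4, k_4) = 0x02
s_6 = Round(s_5, k_5) = 0x2F

0x2F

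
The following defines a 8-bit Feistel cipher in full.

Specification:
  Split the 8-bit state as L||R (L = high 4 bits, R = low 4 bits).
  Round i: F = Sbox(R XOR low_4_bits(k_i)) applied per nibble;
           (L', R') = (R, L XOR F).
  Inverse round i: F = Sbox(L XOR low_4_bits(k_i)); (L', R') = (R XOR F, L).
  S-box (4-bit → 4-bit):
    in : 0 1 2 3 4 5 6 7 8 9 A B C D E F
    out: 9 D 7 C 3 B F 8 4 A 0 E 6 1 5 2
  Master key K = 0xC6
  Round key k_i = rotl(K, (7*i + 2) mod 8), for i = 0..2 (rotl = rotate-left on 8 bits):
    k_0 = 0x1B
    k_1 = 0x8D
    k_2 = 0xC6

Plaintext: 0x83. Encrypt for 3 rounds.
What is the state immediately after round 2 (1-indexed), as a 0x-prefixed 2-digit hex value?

0xCE

s_0 = plaintext = 0x83
s_1 = Round(s_0, k_0) = 0x3C
s_2 = Round(s_1, k_1) = 0xCE
s_3 = Round(s_2, k_2) = 0xE8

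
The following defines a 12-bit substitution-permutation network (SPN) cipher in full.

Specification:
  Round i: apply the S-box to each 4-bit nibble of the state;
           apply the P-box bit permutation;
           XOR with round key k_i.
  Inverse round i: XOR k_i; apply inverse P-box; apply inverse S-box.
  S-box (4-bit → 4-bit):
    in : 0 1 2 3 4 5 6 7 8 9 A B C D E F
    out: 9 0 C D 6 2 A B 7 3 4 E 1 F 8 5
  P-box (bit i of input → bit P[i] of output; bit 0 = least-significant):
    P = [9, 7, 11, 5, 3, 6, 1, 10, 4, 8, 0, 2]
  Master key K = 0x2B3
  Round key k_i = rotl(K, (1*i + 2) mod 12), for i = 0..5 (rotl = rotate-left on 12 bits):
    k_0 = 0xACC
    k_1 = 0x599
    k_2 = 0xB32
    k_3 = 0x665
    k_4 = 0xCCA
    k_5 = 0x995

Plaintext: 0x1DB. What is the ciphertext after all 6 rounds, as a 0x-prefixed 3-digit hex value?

0x596

s_0 = plaintext = 0x1DB
s_1 = Round(s_0, k_0) = 0x626
s_2 = Round(s_1, k_1) = 0x03F
s_3 = Round(s_2, k_2) = 0x52C
s_4 = Round(s_3, k_3) = 0x167
s_5 = Round(s_4, k_4) = 0xA2A
s_6 = Round(s_5, k_5) = 0x596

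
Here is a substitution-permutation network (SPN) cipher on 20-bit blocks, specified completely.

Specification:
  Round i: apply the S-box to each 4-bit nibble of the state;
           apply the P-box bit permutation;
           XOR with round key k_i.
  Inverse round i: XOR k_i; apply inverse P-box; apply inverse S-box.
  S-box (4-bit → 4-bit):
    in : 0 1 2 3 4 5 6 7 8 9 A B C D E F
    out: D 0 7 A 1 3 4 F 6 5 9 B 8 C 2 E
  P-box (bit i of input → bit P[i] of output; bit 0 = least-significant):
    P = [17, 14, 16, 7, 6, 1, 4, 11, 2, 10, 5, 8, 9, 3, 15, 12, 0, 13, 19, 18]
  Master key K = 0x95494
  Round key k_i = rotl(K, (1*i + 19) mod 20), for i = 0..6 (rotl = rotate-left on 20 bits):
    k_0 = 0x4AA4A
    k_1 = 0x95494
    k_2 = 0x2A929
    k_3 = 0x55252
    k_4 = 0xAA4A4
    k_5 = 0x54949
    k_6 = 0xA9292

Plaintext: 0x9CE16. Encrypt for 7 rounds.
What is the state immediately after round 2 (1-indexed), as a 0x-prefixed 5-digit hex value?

s_0 = plaintext = 0x9CE16
s_1 = Round(s_0, k_0) = 0xDBE4B
s_2 = Round(s_1, k_1) = 0x7025C
s_3 = Round(s_2, k_2) = 0xE1FCE
s_4 = Round(s_3, k_3) = 0x53F72
s_5 = Round(s_4, k_4) = 0x9D9DF
s_6 = Round(s_5, k_5) = 0xC91FC
s_7 = Round(s_6, k_6) = 0xE1800

0x7025C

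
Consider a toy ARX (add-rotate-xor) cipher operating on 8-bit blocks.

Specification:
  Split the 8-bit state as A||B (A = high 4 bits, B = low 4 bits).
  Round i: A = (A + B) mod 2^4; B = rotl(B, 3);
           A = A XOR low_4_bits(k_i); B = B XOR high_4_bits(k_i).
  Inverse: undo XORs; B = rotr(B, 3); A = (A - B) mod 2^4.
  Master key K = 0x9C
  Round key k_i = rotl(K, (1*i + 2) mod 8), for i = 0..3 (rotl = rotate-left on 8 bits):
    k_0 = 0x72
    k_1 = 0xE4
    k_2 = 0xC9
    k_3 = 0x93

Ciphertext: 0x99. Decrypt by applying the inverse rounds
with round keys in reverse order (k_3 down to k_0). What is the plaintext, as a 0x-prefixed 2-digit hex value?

0xF3

s_0 = ciphertext = 0x99
s_1 = InvRound(s_0, k_3) = 0xA0
s_2 = InvRound(s_1, k_2) = 0xA9
s_3 = InvRound(s_2, k_1) = 0x0E
s_4 = InvRound(s_3, k_0) = 0xF3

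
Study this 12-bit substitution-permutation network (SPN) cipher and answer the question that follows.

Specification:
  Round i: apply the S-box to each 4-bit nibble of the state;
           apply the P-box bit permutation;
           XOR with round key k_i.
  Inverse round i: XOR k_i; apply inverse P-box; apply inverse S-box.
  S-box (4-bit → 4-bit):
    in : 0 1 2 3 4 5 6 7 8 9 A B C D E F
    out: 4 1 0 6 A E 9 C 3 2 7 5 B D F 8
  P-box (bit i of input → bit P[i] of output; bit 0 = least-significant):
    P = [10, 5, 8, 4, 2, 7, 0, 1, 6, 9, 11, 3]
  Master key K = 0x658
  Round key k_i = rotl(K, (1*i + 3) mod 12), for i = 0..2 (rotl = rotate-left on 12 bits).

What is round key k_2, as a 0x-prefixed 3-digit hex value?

K = 0x658
k_0 = rotl(K, (1*0+3) mod 12) = rotl(K, 3) = 0x2C3
k_1 = rotl(K, (1*1+3) mod 12) = rotl(K, 4) = 0x586
k_2 = rotl(K, (1*2+3) mod 12) = rotl(K, 5) = 0xB0C

0xB0C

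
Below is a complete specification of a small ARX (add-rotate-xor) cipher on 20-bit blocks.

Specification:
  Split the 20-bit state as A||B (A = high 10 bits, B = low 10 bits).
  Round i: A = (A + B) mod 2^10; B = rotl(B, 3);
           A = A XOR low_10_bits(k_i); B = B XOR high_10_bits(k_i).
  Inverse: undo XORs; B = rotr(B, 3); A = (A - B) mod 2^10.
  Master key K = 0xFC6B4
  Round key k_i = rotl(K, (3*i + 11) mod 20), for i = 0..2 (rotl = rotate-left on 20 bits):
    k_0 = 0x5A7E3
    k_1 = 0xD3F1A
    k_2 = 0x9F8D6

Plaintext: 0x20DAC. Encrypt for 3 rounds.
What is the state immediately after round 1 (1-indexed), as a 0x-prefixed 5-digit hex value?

0x7300A

s_0 = plaintext = 0x20DAC
s_1 = Round(s_0, k_0) = 0x7300A
s_2 = Round(s_1, k_1) = 0xB331F
s_3 = Round(s_2, k_2) = 0x4F680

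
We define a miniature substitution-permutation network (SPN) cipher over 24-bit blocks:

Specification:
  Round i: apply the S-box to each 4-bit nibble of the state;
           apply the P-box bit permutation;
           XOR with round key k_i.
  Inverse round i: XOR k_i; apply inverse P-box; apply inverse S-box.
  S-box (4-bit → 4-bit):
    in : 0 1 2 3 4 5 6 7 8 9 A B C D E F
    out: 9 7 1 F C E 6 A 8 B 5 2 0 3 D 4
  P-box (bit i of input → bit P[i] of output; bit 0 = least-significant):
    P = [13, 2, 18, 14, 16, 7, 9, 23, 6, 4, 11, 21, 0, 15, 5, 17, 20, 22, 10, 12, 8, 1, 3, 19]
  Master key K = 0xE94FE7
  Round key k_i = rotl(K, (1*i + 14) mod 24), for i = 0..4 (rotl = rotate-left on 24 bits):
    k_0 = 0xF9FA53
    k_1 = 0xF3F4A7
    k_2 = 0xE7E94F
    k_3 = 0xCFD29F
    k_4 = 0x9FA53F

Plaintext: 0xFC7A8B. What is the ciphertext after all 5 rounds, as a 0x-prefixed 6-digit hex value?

s_0 = plaintext = 0xFC7A8B
s_1 = Round(s_0, k_0) = 0x7B721F
s_2 = Round(s_1, k_1) = 0xBC7665
s_3 = Round(s_2, k_2) = 0xE123D9
s_4 = Round(s_3, k_3) = 0xB6BF42
s_5 = Round(s_4, k_4) = 0x5F0B3D

0x5F0B3D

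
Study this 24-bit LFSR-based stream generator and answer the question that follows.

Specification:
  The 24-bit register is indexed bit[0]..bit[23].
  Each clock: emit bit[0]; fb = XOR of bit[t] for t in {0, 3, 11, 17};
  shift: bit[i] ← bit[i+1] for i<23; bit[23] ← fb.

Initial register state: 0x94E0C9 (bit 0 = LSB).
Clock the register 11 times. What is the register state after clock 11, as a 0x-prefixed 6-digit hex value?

reg_0 = 0x94E0C9
clock 1: out=1, reg = 0x4A7064
clock 2: out=0, reg = 0xA53832
clock 3: out=0, reg = 0xD29C19
clock 4: out=1, reg = 0x694E0C
clock 5: out=0, reg = 0x34A706
clock 6: out=0, reg = 0x1A5383
clock 7: out=1, reg = 0x0D29C1
clock 8: out=1, reg = 0x0694E0
clock 9: out=0, reg = 0x834A70
clock 10: out=0, reg = 0x41A538
clock 11: out=0, reg = 0xA0D29C

0xA0D29C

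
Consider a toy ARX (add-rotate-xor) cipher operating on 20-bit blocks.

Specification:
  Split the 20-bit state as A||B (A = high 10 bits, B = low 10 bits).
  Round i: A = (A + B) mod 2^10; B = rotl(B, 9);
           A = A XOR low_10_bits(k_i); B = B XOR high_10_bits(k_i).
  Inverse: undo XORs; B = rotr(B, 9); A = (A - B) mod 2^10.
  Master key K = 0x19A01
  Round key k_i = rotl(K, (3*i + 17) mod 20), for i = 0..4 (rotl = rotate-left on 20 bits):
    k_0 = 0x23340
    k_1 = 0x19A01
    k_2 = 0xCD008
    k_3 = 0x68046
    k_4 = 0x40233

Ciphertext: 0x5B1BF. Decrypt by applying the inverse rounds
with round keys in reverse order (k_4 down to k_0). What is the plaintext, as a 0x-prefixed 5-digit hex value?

s_0 = ciphertext = 0x5B1BF
s_1 = InvRound(s_0, k_4) = 0x7857E
s_2 = InvRound(s_1, k_3) = 0xFADBC
s_3 = InvRound(s_2, k_2) = 0xB4911
s_4 = InvRound(s_3, k_1) = 0x796EE
s_5 = InvRound(s_4, k_0) = 0x780C5

0x780C5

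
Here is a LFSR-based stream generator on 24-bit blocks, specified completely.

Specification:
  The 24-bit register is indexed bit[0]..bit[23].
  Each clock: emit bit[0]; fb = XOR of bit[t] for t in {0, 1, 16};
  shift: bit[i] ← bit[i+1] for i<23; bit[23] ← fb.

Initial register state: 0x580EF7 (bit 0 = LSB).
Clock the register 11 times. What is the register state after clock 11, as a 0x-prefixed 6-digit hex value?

0xBA8B01

reg_0 = 0x580EF7
clock 1: out=1, reg = 0x2C077B
clock 2: out=1, reg = 0x1603BD
clock 3: out=1, reg = 0x8B01DE
clock 4: out=0, reg = 0x4580EF
clock 5: out=1, reg = 0xA2C077
clock 6: out=1, reg = 0x51603B
clock 7: out=1, reg = 0xA8B01D
clock 8: out=1, reg = 0xD4580E
clock 9: out=0, reg = 0xEA2C07
clock 10: out=1, reg = 0x751603
clock 11: out=1, reg = 0xBA8B01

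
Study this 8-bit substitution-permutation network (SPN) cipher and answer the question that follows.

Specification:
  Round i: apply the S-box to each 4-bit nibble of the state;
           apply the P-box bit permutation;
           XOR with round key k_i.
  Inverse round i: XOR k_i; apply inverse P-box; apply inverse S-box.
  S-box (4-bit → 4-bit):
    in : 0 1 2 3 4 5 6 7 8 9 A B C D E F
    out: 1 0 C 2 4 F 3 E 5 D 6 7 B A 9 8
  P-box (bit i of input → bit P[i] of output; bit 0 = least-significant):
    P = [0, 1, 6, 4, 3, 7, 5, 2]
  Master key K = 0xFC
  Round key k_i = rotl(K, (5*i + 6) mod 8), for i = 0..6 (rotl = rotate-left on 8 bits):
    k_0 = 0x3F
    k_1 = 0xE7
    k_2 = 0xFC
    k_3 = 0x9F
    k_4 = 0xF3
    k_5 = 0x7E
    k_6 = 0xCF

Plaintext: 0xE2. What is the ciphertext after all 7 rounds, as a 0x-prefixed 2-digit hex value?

0x0B

s_0 = plaintext = 0xE2
s_1 = Round(s_0, k_0) = 0x63
s_2 = Round(s_1, k_1) = 0x6D
s_3 = Round(s_2, k_2) = 0x66
s_4 = Round(s_3, k_3) = 0x14
s_5 = Round(s_4, k_4) = 0xB3
s_6 = Round(s_5, k_5) = 0xD4
s_7 = Round(s_6, k_6) = 0x0B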